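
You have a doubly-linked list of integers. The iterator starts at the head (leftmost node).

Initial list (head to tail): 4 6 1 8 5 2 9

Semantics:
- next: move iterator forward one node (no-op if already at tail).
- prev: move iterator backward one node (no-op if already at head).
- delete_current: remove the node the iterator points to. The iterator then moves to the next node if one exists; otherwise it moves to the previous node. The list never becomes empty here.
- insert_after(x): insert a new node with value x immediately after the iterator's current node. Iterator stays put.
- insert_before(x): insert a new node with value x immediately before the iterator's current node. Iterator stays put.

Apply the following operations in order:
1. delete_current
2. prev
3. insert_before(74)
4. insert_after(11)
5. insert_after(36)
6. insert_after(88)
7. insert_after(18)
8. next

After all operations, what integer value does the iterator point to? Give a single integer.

After 1 (delete_current): list=[6, 1, 8, 5, 2, 9] cursor@6
After 2 (prev): list=[6, 1, 8, 5, 2, 9] cursor@6
After 3 (insert_before(74)): list=[74, 6, 1, 8, 5, 2, 9] cursor@6
After 4 (insert_after(11)): list=[74, 6, 11, 1, 8, 5, 2, 9] cursor@6
After 5 (insert_after(36)): list=[74, 6, 36, 11, 1, 8, 5, 2, 9] cursor@6
After 6 (insert_after(88)): list=[74, 6, 88, 36, 11, 1, 8, 5, 2, 9] cursor@6
After 7 (insert_after(18)): list=[74, 6, 18, 88, 36, 11, 1, 8, 5, 2, 9] cursor@6
After 8 (next): list=[74, 6, 18, 88, 36, 11, 1, 8, 5, 2, 9] cursor@18

Answer: 18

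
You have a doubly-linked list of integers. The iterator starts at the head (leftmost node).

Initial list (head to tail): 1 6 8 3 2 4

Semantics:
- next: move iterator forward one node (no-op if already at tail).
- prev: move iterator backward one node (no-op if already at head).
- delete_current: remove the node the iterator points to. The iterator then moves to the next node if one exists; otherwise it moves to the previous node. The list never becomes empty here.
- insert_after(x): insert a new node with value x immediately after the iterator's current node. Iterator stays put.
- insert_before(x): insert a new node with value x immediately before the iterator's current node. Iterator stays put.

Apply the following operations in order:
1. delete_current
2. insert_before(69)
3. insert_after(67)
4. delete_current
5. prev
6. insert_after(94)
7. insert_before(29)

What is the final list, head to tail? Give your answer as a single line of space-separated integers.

Answer: 29 69 94 67 8 3 2 4

Derivation:
After 1 (delete_current): list=[6, 8, 3, 2, 4] cursor@6
After 2 (insert_before(69)): list=[69, 6, 8, 3, 2, 4] cursor@6
After 3 (insert_after(67)): list=[69, 6, 67, 8, 3, 2, 4] cursor@6
After 4 (delete_current): list=[69, 67, 8, 3, 2, 4] cursor@67
After 5 (prev): list=[69, 67, 8, 3, 2, 4] cursor@69
After 6 (insert_after(94)): list=[69, 94, 67, 8, 3, 2, 4] cursor@69
After 7 (insert_before(29)): list=[29, 69, 94, 67, 8, 3, 2, 4] cursor@69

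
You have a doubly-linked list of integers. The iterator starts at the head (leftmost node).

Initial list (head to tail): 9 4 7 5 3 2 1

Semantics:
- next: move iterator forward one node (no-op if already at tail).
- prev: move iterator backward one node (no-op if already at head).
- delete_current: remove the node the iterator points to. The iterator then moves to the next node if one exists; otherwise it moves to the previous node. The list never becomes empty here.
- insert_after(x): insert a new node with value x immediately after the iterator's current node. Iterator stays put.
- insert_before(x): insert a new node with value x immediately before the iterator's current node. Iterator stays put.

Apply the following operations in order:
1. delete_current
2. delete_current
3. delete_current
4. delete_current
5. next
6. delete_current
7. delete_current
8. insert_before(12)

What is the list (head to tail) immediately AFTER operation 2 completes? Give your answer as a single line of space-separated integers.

After 1 (delete_current): list=[4, 7, 5, 3, 2, 1] cursor@4
After 2 (delete_current): list=[7, 5, 3, 2, 1] cursor@7

Answer: 7 5 3 2 1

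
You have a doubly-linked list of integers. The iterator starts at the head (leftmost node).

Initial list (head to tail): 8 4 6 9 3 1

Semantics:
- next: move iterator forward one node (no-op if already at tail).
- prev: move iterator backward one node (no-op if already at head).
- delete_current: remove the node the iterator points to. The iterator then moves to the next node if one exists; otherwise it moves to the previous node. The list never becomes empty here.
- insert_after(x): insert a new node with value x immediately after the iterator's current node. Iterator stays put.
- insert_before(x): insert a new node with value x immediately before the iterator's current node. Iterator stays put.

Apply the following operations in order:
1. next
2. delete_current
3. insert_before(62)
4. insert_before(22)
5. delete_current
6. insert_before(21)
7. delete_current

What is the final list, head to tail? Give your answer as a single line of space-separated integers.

Answer: 8 62 22 21 3 1

Derivation:
After 1 (next): list=[8, 4, 6, 9, 3, 1] cursor@4
After 2 (delete_current): list=[8, 6, 9, 3, 1] cursor@6
After 3 (insert_before(62)): list=[8, 62, 6, 9, 3, 1] cursor@6
After 4 (insert_before(22)): list=[8, 62, 22, 6, 9, 3, 1] cursor@6
After 5 (delete_current): list=[8, 62, 22, 9, 3, 1] cursor@9
After 6 (insert_before(21)): list=[8, 62, 22, 21, 9, 3, 1] cursor@9
After 7 (delete_current): list=[8, 62, 22, 21, 3, 1] cursor@3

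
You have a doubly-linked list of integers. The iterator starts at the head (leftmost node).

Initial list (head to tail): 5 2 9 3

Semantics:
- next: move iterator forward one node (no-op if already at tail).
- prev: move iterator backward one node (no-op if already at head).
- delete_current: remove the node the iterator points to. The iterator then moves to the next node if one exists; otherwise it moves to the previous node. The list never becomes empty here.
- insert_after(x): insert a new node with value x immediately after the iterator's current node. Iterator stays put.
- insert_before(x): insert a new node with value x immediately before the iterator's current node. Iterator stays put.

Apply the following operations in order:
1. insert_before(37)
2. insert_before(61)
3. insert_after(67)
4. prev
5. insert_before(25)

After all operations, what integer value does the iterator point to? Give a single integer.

After 1 (insert_before(37)): list=[37, 5, 2, 9, 3] cursor@5
After 2 (insert_before(61)): list=[37, 61, 5, 2, 9, 3] cursor@5
After 3 (insert_after(67)): list=[37, 61, 5, 67, 2, 9, 3] cursor@5
After 4 (prev): list=[37, 61, 5, 67, 2, 9, 3] cursor@61
After 5 (insert_before(25)): list=[37, 25, 61, 5, 67, 2, 9, 3] cursor@61

Answer: 61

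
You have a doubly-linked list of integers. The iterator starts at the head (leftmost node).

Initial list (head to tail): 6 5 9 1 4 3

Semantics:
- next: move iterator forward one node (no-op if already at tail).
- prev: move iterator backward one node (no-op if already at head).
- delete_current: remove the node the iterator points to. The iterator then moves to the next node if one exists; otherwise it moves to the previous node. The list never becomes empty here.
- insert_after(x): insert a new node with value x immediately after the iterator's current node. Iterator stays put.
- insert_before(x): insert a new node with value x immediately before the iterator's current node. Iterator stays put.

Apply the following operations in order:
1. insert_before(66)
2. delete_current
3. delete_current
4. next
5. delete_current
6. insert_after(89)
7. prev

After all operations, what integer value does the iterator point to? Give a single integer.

Answer: 9

Derivation:
After 1 (insert_before(66)): list=[66, 6, 5, 9, 1, 4, 3] cursor@6
After 2 (delete_current): list=[66, 5, 9, 1, 4, 3] cursor@5
After 3 (delete_current): list=[66, 9, 1, 4, 3] cursor@9
After 4 (next): list=[66, 9, 1, 4, 3] cursor@1
After 5 (delete_current): list=[66, 9, 4, 3] cursor@4
After 6 (insert_after(89)): list=[66, 9, 4, 89, 3] cursor@4
After 7 (prev): list=[66, 9, 4, 89, 3] cursor@9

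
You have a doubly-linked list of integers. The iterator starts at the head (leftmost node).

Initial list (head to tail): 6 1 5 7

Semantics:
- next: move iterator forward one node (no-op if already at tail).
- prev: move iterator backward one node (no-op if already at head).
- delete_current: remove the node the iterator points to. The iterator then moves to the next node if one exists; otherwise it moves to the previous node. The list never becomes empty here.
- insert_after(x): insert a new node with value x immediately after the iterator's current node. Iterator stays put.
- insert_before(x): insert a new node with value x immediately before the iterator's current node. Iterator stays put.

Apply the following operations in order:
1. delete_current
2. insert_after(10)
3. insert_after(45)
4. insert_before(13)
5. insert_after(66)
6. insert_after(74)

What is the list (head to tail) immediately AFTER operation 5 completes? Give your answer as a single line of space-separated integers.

Answer: 13 1 66 45 10 5 7

Derivation:
After 1 (delete_current): list=[1, 5, 7] cursor@1
After 2 (insert_after(10)): list=[1, 10, 5, 7] cursor@1
After 3 (insert_after(45)): list=[1, 45, 10, 5, 7] cursor@1
After 4 (insert_before(13)): list=[13, 1, 45, 10, 5, 7] cursor@1
After 5 (insert_after(66)): list=[13, 1, 66, 45, 10, 5, 7] cursor@1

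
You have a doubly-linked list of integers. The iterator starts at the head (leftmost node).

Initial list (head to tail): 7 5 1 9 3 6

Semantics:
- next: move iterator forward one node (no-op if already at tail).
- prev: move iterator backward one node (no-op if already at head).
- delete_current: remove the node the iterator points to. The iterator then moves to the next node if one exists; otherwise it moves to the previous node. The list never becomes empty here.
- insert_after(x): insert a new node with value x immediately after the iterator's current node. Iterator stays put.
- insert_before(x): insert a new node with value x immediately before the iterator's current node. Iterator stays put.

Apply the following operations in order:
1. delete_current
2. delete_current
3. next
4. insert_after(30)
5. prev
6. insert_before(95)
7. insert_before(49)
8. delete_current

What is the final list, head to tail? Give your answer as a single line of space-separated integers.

After 1 (delete_current): list=[5, 1, 9, 3, 6] cursor@5
After 2 (delete_current): list=[1, 9, 3, 6] cursor@1
After 3 (next): list=[1, 9, 3, 6] cursor@9
After 4 (insert_after(30)): list=[1, 9, 30, 3, 6] cursor@9
After 5 (prev): list=[1, 9, 30, 3, 6] cursor@1
After 6 (insert_before(95)): list=[95, 1, 9, 30, 3, 6] cursor@1
After 7 (insert_before(49)): list=[95, 49, 1, 9, 30, 3, 6] cursor@1
After 8 (delete_current): list=[95, 49, 9, 30, 3, 6] cursor@9

Answer: 95 49 9 30 3 6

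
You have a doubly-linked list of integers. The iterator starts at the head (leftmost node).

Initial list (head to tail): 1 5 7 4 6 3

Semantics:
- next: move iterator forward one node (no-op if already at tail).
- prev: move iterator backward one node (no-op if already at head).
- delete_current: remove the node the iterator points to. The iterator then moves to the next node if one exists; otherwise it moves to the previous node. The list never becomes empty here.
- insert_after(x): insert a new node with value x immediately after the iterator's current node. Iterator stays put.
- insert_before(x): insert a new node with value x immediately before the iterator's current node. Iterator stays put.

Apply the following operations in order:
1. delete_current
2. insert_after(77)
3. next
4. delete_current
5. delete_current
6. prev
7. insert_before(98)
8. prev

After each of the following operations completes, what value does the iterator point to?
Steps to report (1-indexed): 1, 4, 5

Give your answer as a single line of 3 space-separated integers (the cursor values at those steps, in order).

After 1 (delete_current): list=[5, 7, 4, 6, 3] cursor@5
After 2 (insert_after(77)): list=[5, 77, 7, 4, 6, 3] cursor@5
After 3 (next): list=[5, 77, 7, 4, 6, 3] cursor@77
After 4 (delete_current): list=[5, 7, 4, 6, 3] cursor@7
After 5 (delete_current): list=[5, 4, 6, 3] cursor@4
After 6 (prev): list=[5, 4, 6, 3] cursor@5
After 7 (insert_before(98)): list=[98, 5, 4, 6, 3] cursor@5
After 8 (prev): list=[98, 5, 4, 6, 3] cursor@98

Answer: 5 7 4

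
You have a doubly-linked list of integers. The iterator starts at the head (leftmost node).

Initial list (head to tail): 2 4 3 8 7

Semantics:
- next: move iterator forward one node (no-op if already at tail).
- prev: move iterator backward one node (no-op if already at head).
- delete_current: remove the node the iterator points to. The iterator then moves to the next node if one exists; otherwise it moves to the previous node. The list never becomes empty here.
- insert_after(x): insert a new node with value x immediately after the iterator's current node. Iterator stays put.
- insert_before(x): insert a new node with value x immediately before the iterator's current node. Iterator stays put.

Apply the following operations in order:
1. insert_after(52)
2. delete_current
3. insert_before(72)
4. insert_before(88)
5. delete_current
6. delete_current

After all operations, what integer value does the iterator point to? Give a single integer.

After 1 (insert_after(52)): list=[2, 52, 4, 3, 8, 7] cursor@2
After 2 (delete_current): list=[52, 4, 3, 8, 7] cursor@52
After 3 (insert_before(72)): list=[72, 52, 4, 3, 8, 7] cursor@52
After 4 (insert_before(88)): list=[72, 88, 52, 4, 3, 8, 7] cursor@52
After 5 (delete_current): list=[72, 88, 4, 3, 8, 7] cursor@4
After 6 (delete_current): list=[72, 88, 3, 8, 7] cursor@3

Answer: 3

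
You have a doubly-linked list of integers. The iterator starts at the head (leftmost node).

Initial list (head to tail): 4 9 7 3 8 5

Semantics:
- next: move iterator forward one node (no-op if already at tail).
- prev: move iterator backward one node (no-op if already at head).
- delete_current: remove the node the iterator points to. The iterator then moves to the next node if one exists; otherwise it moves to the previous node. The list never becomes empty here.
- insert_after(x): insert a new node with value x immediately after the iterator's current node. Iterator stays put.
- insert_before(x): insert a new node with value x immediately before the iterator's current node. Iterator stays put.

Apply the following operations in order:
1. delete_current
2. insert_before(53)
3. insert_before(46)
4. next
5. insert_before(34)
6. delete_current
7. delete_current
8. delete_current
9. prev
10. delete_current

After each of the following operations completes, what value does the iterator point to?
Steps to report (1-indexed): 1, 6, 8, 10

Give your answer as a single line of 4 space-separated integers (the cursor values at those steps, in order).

After 1 (delete_current): list=[9, 7, 3, 8, 5] cursor@9
After 2 (insert_before(53)): list=[53, 9, 7, 3, 8, 5] cursor@9
After 3 (insert_before(46)): list=[53, 46, 9, 7, 3, 8, 5] cursor@9
After 4 (next): list=[53, 46, 9, 7, 3, 8, 5] cursor@7
After 5 (insert_before(34)): list=[53, 46, 9, 34, 7, 3, 8, 5] cursor@7
After 6 (delete_current): list=[53, 46, 9, 34, 3, 8, 5] cursor@3
After 7 (delete_current): list=[53, 46, 9, 34, 8, 5] cursor@8
After 8 (delete_current): list=[53, 46, 9, 34, 5] cursor@5
After 9 (prev): list=[53, 46, 9, 34, 5] cursor@34
After 10 (delete_current): list=[53, 46, 9, 5] cursor@5

Answer: 9 3 5 5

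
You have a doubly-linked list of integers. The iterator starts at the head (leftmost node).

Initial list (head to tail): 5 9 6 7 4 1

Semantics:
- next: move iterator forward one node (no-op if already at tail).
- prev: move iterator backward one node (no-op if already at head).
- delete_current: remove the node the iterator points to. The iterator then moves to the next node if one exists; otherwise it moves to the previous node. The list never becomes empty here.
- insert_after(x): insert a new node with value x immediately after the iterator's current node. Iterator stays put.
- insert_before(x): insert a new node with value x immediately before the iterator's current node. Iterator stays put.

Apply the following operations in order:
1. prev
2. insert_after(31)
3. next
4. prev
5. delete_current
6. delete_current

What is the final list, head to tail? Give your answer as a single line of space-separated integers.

After 1 (prev): list=[5, 9, 6, 7, 4, 1] cursor@5
After 2 (insert_after(31)): list=[5, 31, 9, 6, 7, 4, 1] cursor@5
After 3 (next): list=[5, 31, 9, 6, 7, 4, 1] cursor@31
After 4 (prev): list=[5, 31, 9, 6, 7, 4, 1] cursor@5
After 5 (delete_current): list=[31, 9, 6, 7, 4, 1] cursor@31
After 6 (delete_current): list=[9, 6, 7, 4, 1] cursor@9

Answer: 9 6 7 4 1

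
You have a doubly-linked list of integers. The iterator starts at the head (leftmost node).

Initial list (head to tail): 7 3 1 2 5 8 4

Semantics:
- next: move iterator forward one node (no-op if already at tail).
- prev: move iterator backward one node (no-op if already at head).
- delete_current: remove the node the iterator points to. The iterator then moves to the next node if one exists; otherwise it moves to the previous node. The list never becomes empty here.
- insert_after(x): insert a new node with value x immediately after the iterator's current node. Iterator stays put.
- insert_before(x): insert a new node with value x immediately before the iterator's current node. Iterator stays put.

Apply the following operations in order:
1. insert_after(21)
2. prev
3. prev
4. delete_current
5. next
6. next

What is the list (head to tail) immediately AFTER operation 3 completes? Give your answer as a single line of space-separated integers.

After 1 (insert_after(21)): list=[7, 21, 3, 1, 2, 5, 8, 4] cursor@7
After 2 (prev): list=[7, 21, 3, 1, 2, 5, 8, 4] cursor@7
After 3 (prev): list=[7, 21, 3, 1, 2, 5, 8, 4] cursor@7

Answer: 7 21 3 1 2 5 8 4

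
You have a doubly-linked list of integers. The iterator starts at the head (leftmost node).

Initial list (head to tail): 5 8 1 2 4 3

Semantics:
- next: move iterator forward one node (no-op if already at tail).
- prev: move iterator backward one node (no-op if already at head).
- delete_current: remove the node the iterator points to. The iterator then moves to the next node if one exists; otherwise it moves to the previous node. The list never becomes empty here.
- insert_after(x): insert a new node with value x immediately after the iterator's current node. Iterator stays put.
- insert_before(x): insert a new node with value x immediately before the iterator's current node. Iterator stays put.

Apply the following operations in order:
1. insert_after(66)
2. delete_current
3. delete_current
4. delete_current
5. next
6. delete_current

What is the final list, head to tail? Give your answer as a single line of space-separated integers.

After 1 (insert_after(66)): list=[5, 66, 8, 1, 2, 4, 3] cursor@5
After 2 (delete_current): list=[66, 8, 1, 2, 4, 3] cursor@66
After 3 (delete_current): list=[8, 1, 2, 4, 3] cursor@8
After 4 (delete_current): list=[1, 2, 4, 3] cursor@1
After 5 (next): list=[1, 2, 4, 3] cursor@2
After 6 (delete_current): list=[1, 4, 3] cursor@4

Answer: 1 4 3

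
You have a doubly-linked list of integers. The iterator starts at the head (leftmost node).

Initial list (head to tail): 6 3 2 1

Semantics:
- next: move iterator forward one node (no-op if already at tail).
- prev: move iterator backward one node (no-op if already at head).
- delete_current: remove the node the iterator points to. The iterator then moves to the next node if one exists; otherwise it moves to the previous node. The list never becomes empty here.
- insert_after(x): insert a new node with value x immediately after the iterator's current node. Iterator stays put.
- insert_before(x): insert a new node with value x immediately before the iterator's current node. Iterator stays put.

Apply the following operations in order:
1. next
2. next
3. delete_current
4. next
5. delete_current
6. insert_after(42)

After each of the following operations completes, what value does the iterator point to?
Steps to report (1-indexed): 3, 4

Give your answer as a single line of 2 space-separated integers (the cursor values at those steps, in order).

After 1 (next): list=[6, 3, 2, 1] cursor@3
After 2 (next): list=[6, 3, 2, 1] cursor@2
After 3 (delete_current): list=[6, 3, 1] cursor@1
After 4 (next): list=[6, 3, 1] cursor@1
After 5 (delete_current): list=[6, 3] cursor@3
After 6 (insert_after(42)): list=[6, 3, 42] cursor@3

Answer: 1 1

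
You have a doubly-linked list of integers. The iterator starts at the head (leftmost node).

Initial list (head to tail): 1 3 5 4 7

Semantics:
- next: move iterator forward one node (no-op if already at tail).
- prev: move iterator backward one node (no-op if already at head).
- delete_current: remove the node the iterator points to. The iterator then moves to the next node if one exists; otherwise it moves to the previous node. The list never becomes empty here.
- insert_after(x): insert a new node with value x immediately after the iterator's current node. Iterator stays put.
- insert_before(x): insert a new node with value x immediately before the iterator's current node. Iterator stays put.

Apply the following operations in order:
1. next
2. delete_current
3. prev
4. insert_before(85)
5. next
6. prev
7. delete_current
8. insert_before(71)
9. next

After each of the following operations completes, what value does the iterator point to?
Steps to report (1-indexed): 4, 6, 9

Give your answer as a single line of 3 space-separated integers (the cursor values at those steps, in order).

After 1 (next): list=[1, 3, 5, 4, 7] cursor@3
After 2 (delete_current): list=[1, 5, 4, 7] cursor@5
After 3 (prev): list=[1, 5, 4, 7] cursor@1
After 4 (insert_before(85)): list=[85, 1, 5, 4, 7] cursor@1
After 5 (next): list=[85, 1, 5, 4, 7] cursor@5
After 6 (prev): list=[85, 1, 5, 4, 7] cursor@1
After 7 (delete_current): list=[85, 5, 4, 7] cursor@5
After 8 (insert_before(71)): list=[85, 71, 5, 4, 7] cursor@5
After 9 (next): list=[85, 71, 5, 4, 7] cursor@4

Answer: 1 1 4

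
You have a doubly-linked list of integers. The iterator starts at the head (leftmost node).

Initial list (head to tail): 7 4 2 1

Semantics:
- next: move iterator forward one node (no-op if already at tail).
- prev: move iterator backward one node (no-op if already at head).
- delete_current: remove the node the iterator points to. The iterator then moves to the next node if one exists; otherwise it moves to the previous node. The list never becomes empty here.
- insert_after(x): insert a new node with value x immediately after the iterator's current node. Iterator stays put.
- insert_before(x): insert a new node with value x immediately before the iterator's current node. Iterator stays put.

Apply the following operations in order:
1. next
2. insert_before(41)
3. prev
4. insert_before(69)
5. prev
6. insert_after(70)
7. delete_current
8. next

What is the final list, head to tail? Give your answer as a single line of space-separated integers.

After 1 (next): list=[7, 4, 2, 1] cursor@4
After 2 (insert_before(41)): list=[7, 41, 4, 2, 1] cursor@4
After 3 (prev): list=[7, 41, 4, 2, 1] cursor@41
After 4 (insert_before(69)): list=[7, 69, 41, 4, 2, 1] cursor@41
After 5 (prev): list=[7, 69, 41, 4, 2, 1] cursor@69
After 6 (insert_after(70)): list=[7, 69, 70, 41, 4, 2, 1] cursor@69
After 7 (delete_current): list=[7, 70, 41, 4, 2, 1] cursor@70
After 8 (next): list=[7, 70, 41, 4, 2, 1] cursor@41

Answer: 7 70 41 4 2 1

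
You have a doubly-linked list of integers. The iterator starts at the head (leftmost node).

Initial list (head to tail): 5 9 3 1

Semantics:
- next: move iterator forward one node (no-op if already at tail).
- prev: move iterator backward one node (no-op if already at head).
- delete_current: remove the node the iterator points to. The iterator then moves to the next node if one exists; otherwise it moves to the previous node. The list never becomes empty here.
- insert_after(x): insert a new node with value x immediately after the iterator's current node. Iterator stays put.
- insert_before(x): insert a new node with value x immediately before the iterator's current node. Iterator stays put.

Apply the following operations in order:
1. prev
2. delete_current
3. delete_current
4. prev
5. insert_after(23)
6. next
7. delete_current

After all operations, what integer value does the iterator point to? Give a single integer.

After 1 (prev): list=[5, 9, 3, 1] cursor@5
After 2 (delete_current): list=[9, 3, 1] cursor@9
After 3 (delete_current): list=[3, 1] cursor@3
After 4 (prev): list=[3, 1] cursor@3
After 5 (insert_after(23)): list=[3, 23, 1] cursor@3
After 6 (next): list=[3, 23, 1] cursor@23
After 7 (delete_current): list=[3, 1] cursor@1

Answer: 1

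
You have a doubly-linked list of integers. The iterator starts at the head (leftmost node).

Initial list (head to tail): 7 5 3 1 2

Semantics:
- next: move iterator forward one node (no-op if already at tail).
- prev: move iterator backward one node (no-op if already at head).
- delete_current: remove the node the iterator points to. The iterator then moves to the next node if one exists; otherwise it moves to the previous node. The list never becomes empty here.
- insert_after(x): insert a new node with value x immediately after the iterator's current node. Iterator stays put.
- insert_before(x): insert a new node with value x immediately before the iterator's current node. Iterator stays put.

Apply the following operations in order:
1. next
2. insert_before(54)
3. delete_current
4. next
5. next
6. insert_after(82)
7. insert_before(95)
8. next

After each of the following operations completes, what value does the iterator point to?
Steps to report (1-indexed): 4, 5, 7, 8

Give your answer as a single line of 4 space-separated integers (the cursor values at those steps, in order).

Answer: 1 2 2 82

Derivation:
After 1 (next): list=[7, 5, 3, 1, 2] cursor@5
After 2 (insert_before(54)): list=[7, 54, 5, 3, 1, 2] cursor@5
After 3 (delete_current): list=[7, 54, 3, 1, 2] cursor@3
After 4 (next): list=[7, 54, 3, 1, 2] cursor@1
After 5 (next): list=[7, 54, 3, 1, 2] cursor@2
After 6 (insert_after(82)): list=[7, 54, 3, 1, 2, 82] cursor@2
After 7 (insert_before(95)): list=[7, 54, 3, 1, 95, 2, 82] cursor@2
After 8 (next): list=[7, 54, 3, 1, 95, 2, 82] cursor@82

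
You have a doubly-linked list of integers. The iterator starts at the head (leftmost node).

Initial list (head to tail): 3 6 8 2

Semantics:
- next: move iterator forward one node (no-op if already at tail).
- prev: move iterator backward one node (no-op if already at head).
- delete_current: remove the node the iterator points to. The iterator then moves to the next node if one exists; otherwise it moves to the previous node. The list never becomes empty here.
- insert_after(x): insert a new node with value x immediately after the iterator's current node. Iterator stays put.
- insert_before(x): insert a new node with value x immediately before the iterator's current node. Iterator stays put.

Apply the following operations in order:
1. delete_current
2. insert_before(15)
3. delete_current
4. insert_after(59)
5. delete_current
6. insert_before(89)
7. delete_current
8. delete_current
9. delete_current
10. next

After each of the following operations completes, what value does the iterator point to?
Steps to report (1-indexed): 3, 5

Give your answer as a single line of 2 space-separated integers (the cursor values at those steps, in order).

Answer: 8 59

Derivation:
After 1 (delete_current): list=[6, 8, 2] cursor@6
After 2 (insert_before(15)): list=[15, 6, 8, 2] cursor@6
After 3 (delete_current): list=[15, 8, 2] cursor@8
After 4 (insert_after(59)): list=[15, 8, 59, 2] cursor@8
After 5 (delete_current): list=[15, 59, 2] cursor@59
After 6 (insert_before(89)): list=[15, 89, 59, 2] cursor@59
After 7 (delete_current): list=[15, 89, 2] cursor@2
After 8 (delete_current): list=[15, 89] cursor@89
After 9 (delete_current): list=[15] cursor@15
After 10 (next): list=[15] cursor@15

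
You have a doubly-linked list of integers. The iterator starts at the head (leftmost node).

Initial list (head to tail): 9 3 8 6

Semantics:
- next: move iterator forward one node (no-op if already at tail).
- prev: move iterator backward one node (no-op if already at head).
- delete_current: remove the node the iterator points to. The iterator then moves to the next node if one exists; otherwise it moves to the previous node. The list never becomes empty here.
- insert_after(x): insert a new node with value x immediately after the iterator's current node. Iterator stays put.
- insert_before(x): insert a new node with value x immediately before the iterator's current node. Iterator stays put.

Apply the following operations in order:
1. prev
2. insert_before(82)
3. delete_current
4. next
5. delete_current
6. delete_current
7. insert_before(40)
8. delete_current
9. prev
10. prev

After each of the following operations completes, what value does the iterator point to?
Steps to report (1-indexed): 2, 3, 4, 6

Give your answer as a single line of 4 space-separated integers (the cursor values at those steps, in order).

Answer: 9 3 8 3

Derivation:
After 1 (prev): list=[9, 3, 8, 6] cursor@9
After 2 (insert_before(82)): list=[82, 9, 3, 8, 6] cursor@9
After 3 (delete_current): list=[82, 3, 8, 6] cursor@3
After 4 (next): list=[82, 3, 8, 6] cursor@8
After 5 (delete_current): list=[82, 3, 6] cursor@6
After 6 (delete_current): list=[82, 3] cursor@3
After 7 (insert_before(40)): list=[82, 40, 3] cursor@3
After 8 (delete_current): list=[82, 40] cursor@40
After 9 (prev): list=[82, 40] cursor@82
After 10 (prev): list=[82, 40] cursor@82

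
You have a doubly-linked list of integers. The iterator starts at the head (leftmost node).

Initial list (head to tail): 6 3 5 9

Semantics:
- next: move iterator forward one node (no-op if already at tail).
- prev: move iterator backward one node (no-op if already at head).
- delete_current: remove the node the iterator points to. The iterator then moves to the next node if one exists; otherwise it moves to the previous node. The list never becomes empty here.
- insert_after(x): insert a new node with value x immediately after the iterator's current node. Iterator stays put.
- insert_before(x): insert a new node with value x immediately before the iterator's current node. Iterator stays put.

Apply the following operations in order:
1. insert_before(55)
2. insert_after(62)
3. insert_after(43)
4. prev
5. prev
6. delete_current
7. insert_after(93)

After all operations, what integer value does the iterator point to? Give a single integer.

Answer: 6

Derivation:
After 1 (insert_before(55)): list=[55, 6, 3, 5, 9] cursor@6
After 2 (insert_after(62)): list=[55, 6, 62, 3, 5, 9] cursor@6
After 3 (insert_after(43)): list=[55, 6, 43, 62, 3, 5, 9] cursor@6
After 4 (prev): list=[55, 6, 43, 62, 3, 5, 9] cursor@55
After 5 (prev): list=[55, 6, 43, 62, 3, 5, 9] cursor@55
After 6 (delete_current): list=[6, 43, 62, 3, 5, 9] cursor@6
After 7 (insert_after(93)): list=[6, 93, 43, 62, 3, 5, 9] cursor@6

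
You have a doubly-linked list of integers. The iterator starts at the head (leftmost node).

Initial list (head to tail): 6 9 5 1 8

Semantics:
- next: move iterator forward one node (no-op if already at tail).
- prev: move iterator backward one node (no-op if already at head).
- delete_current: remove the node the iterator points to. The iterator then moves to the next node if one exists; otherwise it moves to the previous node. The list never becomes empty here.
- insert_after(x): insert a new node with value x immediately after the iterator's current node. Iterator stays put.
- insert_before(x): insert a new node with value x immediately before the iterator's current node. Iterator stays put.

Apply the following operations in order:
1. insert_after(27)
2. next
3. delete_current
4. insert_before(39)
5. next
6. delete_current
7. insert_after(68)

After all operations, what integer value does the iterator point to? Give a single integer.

After 1 (insert_after(27)): list=[6, 27, 9, 5, 1, 8] cursor@6
After 2 (next): list=[6, 27, 9, 5, 1, 8] cursor@27
After 3 (delete_current): list=[6, 9, 5, 1, 8] cursor@9
After 4 (insert_before(39)): list=[6, 39, 9, 5, 1, 8] cursor@9
After 5 (next): list=[6, 39, 9, 5, 1, 8] cursor@5
After 6 (delete_current): list=[6, 39, 9, 1, 8] cursor@1
After 7 (insert_after(68)): list=[6, 39, 9, 1, 68, 8] cursor@1

Answer: 1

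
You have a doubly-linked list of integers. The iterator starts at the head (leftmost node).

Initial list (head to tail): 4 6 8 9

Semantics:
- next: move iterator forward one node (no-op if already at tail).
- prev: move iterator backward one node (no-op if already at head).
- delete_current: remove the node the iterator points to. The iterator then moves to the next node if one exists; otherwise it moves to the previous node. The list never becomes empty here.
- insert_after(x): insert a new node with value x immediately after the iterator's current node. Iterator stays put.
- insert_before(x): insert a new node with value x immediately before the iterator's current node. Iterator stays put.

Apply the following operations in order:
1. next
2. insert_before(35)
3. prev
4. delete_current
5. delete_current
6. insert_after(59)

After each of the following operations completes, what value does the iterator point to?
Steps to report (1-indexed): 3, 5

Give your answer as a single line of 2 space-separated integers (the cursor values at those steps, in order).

After 1 (next): list=[4, 6, 8, 9] cursor@6
After 2 (insert_before(35)): list=[4, 35, 6, 8, 9] cursor@6
After 3 (prev): list=[4, 35, 6, 8, 9] cursor@35
After 4 (delete_current): list=[4, 6, 8, 9] cursor@6
After 5 (delete_current): list=[4, 8, 9] cursor@8
After 6 (insert_after(59)): list=[4, 8, 59, 9] cursor@8

Answer: 35 8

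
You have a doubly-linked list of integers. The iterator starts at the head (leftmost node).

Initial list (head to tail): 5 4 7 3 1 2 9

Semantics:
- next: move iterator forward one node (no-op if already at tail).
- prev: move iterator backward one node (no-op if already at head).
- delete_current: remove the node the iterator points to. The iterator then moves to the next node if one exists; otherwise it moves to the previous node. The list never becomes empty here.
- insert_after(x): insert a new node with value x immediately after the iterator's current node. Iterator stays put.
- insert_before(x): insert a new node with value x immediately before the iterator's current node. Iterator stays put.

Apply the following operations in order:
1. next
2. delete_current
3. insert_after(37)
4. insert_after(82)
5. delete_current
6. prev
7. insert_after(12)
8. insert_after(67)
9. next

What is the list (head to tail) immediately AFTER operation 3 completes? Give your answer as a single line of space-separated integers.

Answer: 5 7 37 3 1 2 9

Derivation:
After 1 (next): list=[5, 4, 7, 3, 1, 2, 9] cursor@4
After 2 (delete_current): list=[5, 7, 3, 1, 2, 9] cursor@7
After 3 (insert_after(37)): list=[5, 7, 37, 3, 1, 2, 9] cursor@7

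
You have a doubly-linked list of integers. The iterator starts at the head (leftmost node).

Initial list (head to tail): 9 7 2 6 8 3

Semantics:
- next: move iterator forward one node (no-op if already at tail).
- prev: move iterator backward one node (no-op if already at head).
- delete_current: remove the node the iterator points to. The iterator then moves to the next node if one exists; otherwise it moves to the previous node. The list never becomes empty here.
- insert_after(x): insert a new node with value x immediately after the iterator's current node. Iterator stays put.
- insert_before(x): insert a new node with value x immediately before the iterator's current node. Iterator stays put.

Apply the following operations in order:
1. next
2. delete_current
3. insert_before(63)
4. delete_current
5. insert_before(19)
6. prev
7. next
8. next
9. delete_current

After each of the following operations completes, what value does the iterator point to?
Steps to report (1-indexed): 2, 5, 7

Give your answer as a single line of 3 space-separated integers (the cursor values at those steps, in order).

After 1 (next): list=[9, 7, 2, 6, 8, 3] cursor@7
After 2 (delete_current): list=[9, 2, 6, 8, 3] cursor@2
After 3 (insert_before(63)): list=[9, 63, 2, 6, 8, 3] cursor@2
After 4 (delete_current): list=[9, 63, 6, 8, 3] cursor@6
After 5 (insert_before(19)): list=[9, 63, 19, 6, 8, 3] cursor@6
After 6 (prev): list=[9, 63, 19, 6, 8, 3] cursor@19
After 7 (next): list=[9, 63, 19, 6, 8, 3] cursor@6
After 8 (next): list=[9, 63, 19, 6, 8, 3] cursor@8
After 9 (delete_current): list=[9, 63, 19, 6, 3] cursor@3

Answer: 2 6 6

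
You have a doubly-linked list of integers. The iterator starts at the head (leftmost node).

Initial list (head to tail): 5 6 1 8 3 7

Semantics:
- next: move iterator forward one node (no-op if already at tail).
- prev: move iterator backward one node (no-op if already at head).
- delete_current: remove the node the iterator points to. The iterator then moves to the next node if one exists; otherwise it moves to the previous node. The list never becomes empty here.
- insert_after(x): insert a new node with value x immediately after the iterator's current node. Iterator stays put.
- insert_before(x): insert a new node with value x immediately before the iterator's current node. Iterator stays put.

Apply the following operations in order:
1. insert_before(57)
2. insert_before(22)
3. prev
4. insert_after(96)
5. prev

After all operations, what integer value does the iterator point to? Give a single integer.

Answer: 57

Derivation:
After 1 (insert_before(57)): list=[57, 5, 6, 1, 8, 3, 7] cursor@5
After 2 (insert_before(22)): list=[57, 22, 5, 6, 1, 8, 3, 7] cursor@5
After 3 (prev): list=[57, 22, 5, 6, 1, 8, 3, 7] cursor@22
After 4 (insert_after(96)): list=[57, 22, 96, 5, 6, 1, 8, 3, 7] cursor@22
After 5 (prev): list=[57, 22, 96, 5, 6, 1, 8, 3, 7] cursor@57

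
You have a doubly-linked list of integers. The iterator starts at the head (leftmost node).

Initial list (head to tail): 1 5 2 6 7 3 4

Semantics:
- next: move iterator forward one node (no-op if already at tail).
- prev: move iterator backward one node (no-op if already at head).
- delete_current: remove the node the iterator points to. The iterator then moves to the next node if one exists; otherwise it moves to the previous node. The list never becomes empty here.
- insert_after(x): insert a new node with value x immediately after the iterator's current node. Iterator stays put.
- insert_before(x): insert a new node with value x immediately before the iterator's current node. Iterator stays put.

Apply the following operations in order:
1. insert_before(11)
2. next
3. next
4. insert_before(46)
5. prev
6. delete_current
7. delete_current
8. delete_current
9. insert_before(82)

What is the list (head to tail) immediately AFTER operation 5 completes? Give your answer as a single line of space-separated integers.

Answer: 11 1 5 46 2 6 7 3 4

Derivation:
After 1 (insert_before(11)): list=[11, 1, 5, 2, 6, 7, 3, 4] cursor@1
After 2 (next): list=[11, 1, 5, 2, 6, 7, 3, 4] cursor@5
After 3 (next): list=[11, 1, 5, 2, 6, 7, 3, 4] cursor@2
After 4 (insert_before(46)): list=[11, 1, 5, 46, 2, 6, 7, 3, 4] cursor@2
After 5 (prev): list=[11, 1, 5, 46, 2, 6, 7, 3, 4] cursor@46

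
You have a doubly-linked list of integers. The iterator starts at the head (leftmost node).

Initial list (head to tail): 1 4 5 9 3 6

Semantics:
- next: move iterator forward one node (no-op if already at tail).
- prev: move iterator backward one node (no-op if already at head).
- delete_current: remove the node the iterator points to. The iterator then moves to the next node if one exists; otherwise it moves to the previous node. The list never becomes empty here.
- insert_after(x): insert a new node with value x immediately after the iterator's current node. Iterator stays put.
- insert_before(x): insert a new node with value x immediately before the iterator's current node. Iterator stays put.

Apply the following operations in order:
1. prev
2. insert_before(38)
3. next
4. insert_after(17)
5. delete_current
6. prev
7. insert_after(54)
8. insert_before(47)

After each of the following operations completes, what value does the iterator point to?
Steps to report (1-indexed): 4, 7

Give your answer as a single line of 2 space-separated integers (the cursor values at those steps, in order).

After 1 (prev): list=[1, 4, 5, 9, 3, 6] cursor@1
After 2 (insert_before(38)): list=[38, 1, 4, 5, 9, 3, 6] cursor@1
After 3 (next): list=[38, 1, 4, 5, 9, 3, 6] cursor@4
After 4 (insert_after(17)): list=[38, 1, 4, 17, 5, 9, 3, 6] cursor@4
After 5 (delete_current): list=[38, 1, 17, 5, 9, 3, 6] cursor@17
After 6 (prev): list=[38, 1, 17, 5, 9, 3, 6] cursor@1
After 7 (insert_after(54)): list=[38, 1, 54, 17, 5, 9, 3, 6] cursor@1
After 8 (insert_before(47)): list=[38, 47, 1, 54, 17, 5, 9, 3, 6] cursor@1

Answer: 4 1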